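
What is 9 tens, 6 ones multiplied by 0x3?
Convert 9 tens, 6 ones (place-value notation) → 9×10 + 6 = 96 (decimal)
Convert 0x3 (hexadecimal) → 3 (decimal)
Compute 96 × 3 = 288
288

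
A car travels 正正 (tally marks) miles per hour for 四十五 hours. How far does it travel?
Convert 正正 (tally marks) → 5 + 5 = 10 (decimal)
Convert 四十五 (Chinese numeral) → 4×10 + 5 = 45 (decimal)
Compute 10 × 45 = 450
450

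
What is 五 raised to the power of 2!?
Convert 五 (Chinese numeral) → 5 (decimal)
Convert 2! (factorial) → 2 (decimal)
Compute 5 ^ 2 = 25
25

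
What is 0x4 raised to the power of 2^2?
Convert 0x4 (hexadecimal) → 4 (decimal)
Convert 2^2 (power) → 4 (decimal)
Compute 4 ^ 4 = 256
256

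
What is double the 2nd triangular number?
The 2nd triangular number = 2×3/2 = 3
Compute 3 × 2 = 6
6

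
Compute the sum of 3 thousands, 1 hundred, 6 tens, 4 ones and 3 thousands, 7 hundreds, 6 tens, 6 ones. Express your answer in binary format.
Convert 3 thousands, 1 hundred, 6 tens, 4 ones (place-value notation) → 3×1000 + 1×100 + 6×10 + 4 = 3164 (decimal)
Convert 3 thousands, 7 hundreds, 6 tens, 6 ones (place-value notation) → 3×1000 + 7×100 + 6×10 + 6 = 3766 (decimal)
Compute 3164 + 3766 = 6930
Convert 6930 (decimal) → 6930 = 4096 + 2048 + 512 + 256 + 16 + 2 → 0b1101100010010 (binary)
0b1101100010010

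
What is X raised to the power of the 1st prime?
Convert X (Roman numeral) → 10 (decimal)
Convert the 1st prime (prime index) → 2 (decimal)
Compute 10 ^ 2 = 100
100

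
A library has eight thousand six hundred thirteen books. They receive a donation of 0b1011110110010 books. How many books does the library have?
Convert eight thousand six hundred thirteen (English words) → 8×1000 + 6×100 + 13 = 8613 (decimal)
Convert 0b1011110110010 (binary) → 4096 + 1024 + 512 + 256 + 128 + 32 + 16 + 2 = 6066 (decimal)
Compute 8613 + 6066 = 14679
14679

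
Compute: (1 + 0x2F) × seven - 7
Convert 0x2F (hexadecimal) → 2×16 + 15 = 47 (decimal)
Convert seven (English words) → 7 (decimal)
Expression in decimal: (1 + 47) × 7 - 7
Parentheses first: 1 + 47 = 48
Multiply: 48 × 7 = 336
Subtract: 336 - 7 = 329
329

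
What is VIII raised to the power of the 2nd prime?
Convert VIII (Roman numeral) → 5 + 1 + 1 + 1 = 8 (decimal)
Convert the 2nd prime (prime index) → 3 (decimal)
Compute 8 ^ 3 = 512
512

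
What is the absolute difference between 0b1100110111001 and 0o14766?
Convert 0b1100110111001 (binary) → 4096 + 2048 + 256 + 128 + 32 + 16 + 8 + 1 = 6585 (decimal)
Convert 0o14766 (octal) → 1×4096 + 4×512 + 7×64 + 6×8 + 6 = 6646 (decimal)
Compute |6585 - 6646| = 61
61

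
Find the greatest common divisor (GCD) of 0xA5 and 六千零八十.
Convert 0xA5 (hexadecimal) → 10×16 + 5 = 165 (decimal)
Convert 六千零八十 (Chinese numeral) → 6×1000 + 8×10 = 6080 (decimal)
Compute gcd(165, 6080) = 5
5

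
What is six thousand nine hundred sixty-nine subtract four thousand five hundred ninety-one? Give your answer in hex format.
Convert six thousand nine hundred sixty-nine (English words) → 6×1000 + 9×100 + 69 = 6969 (decimal)
Convert four thousand five hundred ninety-one (English words) → 4×1000 + 5×100 + 91 = 4591 (decimal)
Compute 6969 - 4591 = 2378
Convert 2378 (decimal) → 2378 = 9×256 + 4×16 + 10 → 0x94A (hexadecimal)
0x94A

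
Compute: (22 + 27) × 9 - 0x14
Convert 0x14 (hexadecimal) → 1×16 + 4 = 20 (decimal)
Expression in decimal: (22 + 27) × 9 - 20
Parentheses first: 22 + 27 = 49
Multiply: 49 × 9 = 441
Subtract: 441 - 20 = 421
421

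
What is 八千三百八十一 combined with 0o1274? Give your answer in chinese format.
Convert 八千三百八十一 (Chinese numeral) → 8×1000 + 3×100 + 8×10 + 1 = 8381 (decimal)
Convert 0o1274 (octal) → 1×512 + 2×64 + 7×8 + 4 = 700 (decimal)
Compute 8381 + 700 = 9081
Convert 9081 (decimal) → 9081 = 9×1000 + 8×10 + 1 → 九千零八十一 (Chinese numeral)
九千零八十一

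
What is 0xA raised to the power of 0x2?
Convert 0xA (hexadecimal) → 10 (decimal)
Convert 0x2 (hexadecimal) → 2 (decimal)
Compute 10 ^ 2 = 100
100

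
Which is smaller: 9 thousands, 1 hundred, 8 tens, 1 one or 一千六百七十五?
Convert 9 thousands, 1 hundred, 8 tens, 1 one (place-value notation) → 9×1000 + 1×100 + 8×10 + 1 = 9181 (decimal)
Convert 一千六百七十五 (Chinese numeral) → 1×1000 + 6×100 + 7×10 + 5 = 1675 (decimal)
Compare 9181 vs 1675: smaller = 1675
1675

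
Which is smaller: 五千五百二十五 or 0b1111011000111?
Convert 五千五百二十五 (Chinese numeral) → 5×1000 + 5×100 + 2×10 + 5 = 5525 (decimal)
Convert 0b1111011000111 (binary) → 4096 + 2048 + 1024 + 512 + 128 + 64 + 4 + 2 + 1 = 7879 (decimal)
Compare 5525 vs 7879: smaller = 5525
5525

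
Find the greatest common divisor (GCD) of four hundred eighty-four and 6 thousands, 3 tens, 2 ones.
Convert four hundred eighty-four (English words) → 4×100 + 84 = 484 (decimal)
Convert 6 thousands, 3 tens, 2 ones (place-value notation) → 6×1000 + 3×10 + 2 = 6032 (decimal)
Compute gcd(484, 6032) = 4
4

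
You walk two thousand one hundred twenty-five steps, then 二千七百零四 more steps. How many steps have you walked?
Convert two thousand one hundred twenty-five (English words) → 2×1000 + 1×100 + 25 = 2125 (decimal)
Convert 二千七百零四 (Chinese numeral) → 2×1000 + 7×100 + 4 = 2704 (decimal)
Compute 2125 + 2704 = 4829
4829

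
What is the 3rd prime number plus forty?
The 3rd prime number = 5
Convert forty (English words) → 40 (decimal)
Compute 5 + 40 = 45
45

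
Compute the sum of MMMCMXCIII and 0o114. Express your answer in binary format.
Convert MMMCMXCIII (Roman numeral) → 1000 + 1000 + 1000 + 900 + 90 + 1 + 1 + 1 = 3993 (decimal)
Convert 0o114 (octal) → 1×64 + 1×8 + 4 = 76 (decimal)
Compute 3993 + 76 = 4069
Convert 4069 (decimal) → 4069 = 2048 + 1024 + 512 + 256 + 128 + 64 + 32 + 4 + 1 → 0b111111100101 (binary)
0b111111100101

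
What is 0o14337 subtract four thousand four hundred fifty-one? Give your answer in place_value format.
Convert 0o14337 (octal) → 1×4096 + 4×512 + 3×64 + 3×8 + 7 = 6367 (decimal)
Convert four thousand four hundred fifty-one (English words) → 4×1000 + 4×100 + 51 = 4451 (decimal)
Compute 6367 - 4451 = 1916
Convert 1916 (decimal) → 1916 = 1×1000 + 9×100 + 1×10 + 6 → 1 thousand, 9 hundreds, 1 ten, 6 ones (place-value notation)
1 thousand, 9 hundreds, 1 ten, 6 ones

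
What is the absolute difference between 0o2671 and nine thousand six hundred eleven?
Convert 0o2671 (octal) → 2×512 + 6×64 + 7×8 + 1 = 1465 (decimal)
Convert nine thousand six hundred eleven (English words) → 9×1000 + 6×100 + 11 = 9611 (decimal)
Compute |1465 - 9611| = 8146
8146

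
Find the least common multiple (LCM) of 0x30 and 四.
Convert 0x30 (hexadecimal) → 3×16 = 48 (decimal)
Convert 四 (Chinese numeral) → 4 (decimal)
Compute lcm(48, 4) = 48
48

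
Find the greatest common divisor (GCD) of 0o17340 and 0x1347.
Convert 0o17340 (octal) → 1×4096 + 7×512 + 3×64 + 4×8 = 7904 (decimal)
Convert 0x1347 (hexadecimal) → 1×4096 + 3×256 + 4×16 + 7 = 4935 (decimal)
Compute gcd(7904, 4935) = 1
1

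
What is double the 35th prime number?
The 35th prime number = 149
Compute 149 × 2 = 298
298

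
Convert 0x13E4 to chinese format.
Convert 0x13E4 (hexadecimal) → 1×4096 + 3×256 + 14×16 + 4 = 5092 (decimal)
Convert 5092 (decimal) → 5092 = 5×1000 + 9×10 + 2 → 五千零九十二 (Chinese numeral)
五千零九十二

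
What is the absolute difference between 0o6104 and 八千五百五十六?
Convert 0o6104 (octal) → 6×512 + 1×64 + 4 = 3140 (decimal)
Convert 八千五百五十六 (Chinese numeral) → 8×1000 + 5×100 + 5×10 + 6 = 8556 (decimal)
Compute |3140 - 8556| = 5416
5416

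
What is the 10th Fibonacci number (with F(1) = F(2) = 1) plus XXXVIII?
The 10th Fibonacci number (with F(1) = F(2) = 1): 1, 1, 2, 3, 5, 8, 13, 21, 34, 55 → 55
Convert XXXVIII (Roman numeral) → 10 + 10 + 10 + 5 + 1 + 1 + 1 = 38 (decimal)
Compute 55 + 38 = 93
93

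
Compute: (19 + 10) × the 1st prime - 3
Convert the 1st prime (prime index) → 2 (decimal)
Expression in decimal: (19 + 10) × 2 - 3
Parentheses first: 19 + 10 = 29
Multiply: 29 × 2 = 58
Subtract: 58 - 3 = 55
55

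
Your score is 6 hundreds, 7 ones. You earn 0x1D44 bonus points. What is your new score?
Convert 6 hundreds, 7 ones (place-value notation) → 6×100 + 7 = 607 (decimal)
Convert 0x1D44 (hexadecimal) → 1×4096 + 13×256 + 4×16 + 4 = 7492 (decimal)
Compute 607 + 7492 = 8099
8099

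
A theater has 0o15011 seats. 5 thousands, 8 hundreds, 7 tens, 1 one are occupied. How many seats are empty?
Convert 0o15011 (octal) → 1×4096 + 5×512 + 1×8 + 1 = 6665 (decimal)
Convert 5 thousands, 8 hundreds, 7 tens, 1 one (place-value notation) → 5×1000 + 8×100 + 7×10 + 1 = 5871 (decimal)
Compute 6665 - 5871 = 794
794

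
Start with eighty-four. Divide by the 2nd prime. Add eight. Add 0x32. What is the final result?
Convert eighty-four (English words) → 84 (decimal)
Start: 84
Convert the 2nd prime (prime index) → 3 (decimal)
84 ÷ 3 = 28
Convert eight (English words) → 8 (decimal)
28 + 8 = 36
Convert 0x32 (hexadecimal) → 3×16 + 2 = 50 (decimal)
36 + 50 = 86
86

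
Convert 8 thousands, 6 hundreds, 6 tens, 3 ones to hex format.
Convert 8 thousands, 6 hundreds, 6 tens, 3 ones (place-value notation) → 8×1000 + 6×100 + 6×10 + 3 = 8663 (decimal)
Convert 8663 (decimal) → 8663 = 2×4096 + 1×256 + 13×16 + 7 → 0x21D7 (hexadecimal)
0x21D7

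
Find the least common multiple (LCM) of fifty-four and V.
Convert fifty-four (English words) → 54 (decimal)
Convert V (Roman numeral) → 5 (decimal)
Compute lcm(54, 5) = 270
270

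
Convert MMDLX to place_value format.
Convert MMDLX (Roman numeral) → 1000 + 1000 + 500 + 50 + 10 = 2560 (decimal)
Convert 2560 (decimal) → 2560 = 2×1000 + 5×100 + 6×10 → 2 thousands, 5 hundreds, 6 tens (place-value notation)
2 thousands, 5 hundreds, 6 tens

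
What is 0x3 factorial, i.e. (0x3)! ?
Convert 0x3 (hexadecimal) → 3 (decimal)
Compute 3! = 6
6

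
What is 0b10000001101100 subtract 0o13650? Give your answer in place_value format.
Convert 0b10000001101100 (binary) → 8192 + 64 + 32 + 8 + 4 = 8300 (decimal)
Convert 0o13650 (octal) → 1×4096 + 3×512 + 6×64 + 5×8 = 6056 (decimal)
Compute 8300 - 6056 = 2244
Convert 2244 (decimal) → 2244 = 2×1000 + 2×100 + 4×10 + 4 → 2 thousands, 2 hundreds, 4 tens, 4 ones (place-value notation)
2 thousands, 2 hundreds, 4 tens, 4 ones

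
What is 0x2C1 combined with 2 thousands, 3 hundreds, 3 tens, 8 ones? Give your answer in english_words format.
Convert 0x2C1 (hexadecimal) → 2×256 + 12×16 + 1 = 705 (decimal)
Convert 2 thousands, 3 hundreds, 3 tens, 8 ones (place-value notation) → 2×1000 + 3×100 + 3×10 + 8 = 2338 (decimal)
Compute 705 + 2338 = 3043
Convert 3043 (decimal) → 3043 = 3×1000 + 43 → three thousand forty-three (English words)
three thousand forty-three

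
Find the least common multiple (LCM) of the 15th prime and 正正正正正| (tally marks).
Convert the 15th prime (prime index) → 47 (decimal)
Convert 正正正正正| (tally marks) → 5 + 5 + 5 + 5 + 5 + 1 = 26 (decimal)
Compute lcm(47, 26) = 1222
1222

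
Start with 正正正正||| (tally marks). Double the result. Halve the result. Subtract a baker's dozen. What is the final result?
Convert 正正正正||| (tally marks) → 5 + 5 + 5 + 5 + 3 = 23 (decimal)
Start: 23
23 × 2 = 46
46 ÷ 2 = 23
Convert a baker's dozen (colloquial) → 13 (decimal)
23 - 13 = 10
10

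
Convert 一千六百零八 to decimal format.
Convert 一千六百零八 (Chinese numeral) → 1×1000 + 6×100 + 8 = 1608 (decimal)
1608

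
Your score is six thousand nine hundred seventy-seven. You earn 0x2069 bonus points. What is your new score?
Convert six thousand nine hundred seventy-seven (English words) → 6×1000 + 9×100 + 77 = 6977 (decimal)
Convert 0x2069 (hexadecimal) → 2×4096 + 6×16 + 9 = 8297 (decimal)
Compute 6977 + 8297 = 15274
15274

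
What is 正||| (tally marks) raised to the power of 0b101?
Convert 正||| (tally marks) → 5 + 3 = 8 (decimal)
Convert 0b101 (binary) → 4 + 1 = 5 (decimal)
Compute 8 ^ 5 = 32768
32768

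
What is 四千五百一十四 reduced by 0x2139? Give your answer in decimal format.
Convert 四千五百一十四 (Chinese numeral) → 4×1000 + 5×100 + 1×10 + 4 = 4514 (decimal)
Convert 0x2139 (hexadecimal) → 2×4096 + 1×256 + 3×16 + 9 = 8505 (decimal)
Compute 4514 - 8505 = -3991
-3991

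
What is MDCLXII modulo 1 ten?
Convert MDCLXII (Roman numeral) → 1000 + 500 + 100 + 50 + 10 + 1 + 1 = 1662 (decimal)
Convert 1 ten (place-value notation) → 1×10 = 10 (decimal)
Compute 1662 mod 10 = 2
2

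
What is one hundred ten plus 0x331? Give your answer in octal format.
Convert one hundred ten (English words) → 1×100 + 10 = 110 (decimal)
Convert 0x331 (hexadecimal) → 3×256 + 3×16 + 1 = 817 (decimal)
Compute 110 + 817 = 927
Convert 927 (decimal) → 927 = 1×512 + 6×64 + 3×8 + 7 → 0o1637 (octal)
0o1637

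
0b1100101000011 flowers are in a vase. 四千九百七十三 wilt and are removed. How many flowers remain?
Convert 0b1100101000011 (binary) → 4096 + 2048 + 256 + 64 + 2 + 1 = 6467 (decimal)
Convert 四千九百七十三 (Chinese numeral) → 4×1000 + 9×100 + 7×10 + 3 = 4973 (decimal)
Compute 6467 - 4973 = 1494
1494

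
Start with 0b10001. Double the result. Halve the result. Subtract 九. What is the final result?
Convert 0b10001 (binary) → 16 + 1 = 17 (decimal)
Start: 17
17 × 2 = 34
34 ÷ 2 = 17
Convert 九 (Chinese numeral) → 9 (decimal)
17 - 9 = 8
8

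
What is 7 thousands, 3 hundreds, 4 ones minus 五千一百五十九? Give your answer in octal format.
Convert 7 thousands, 3 hundreds, 4 ones (place-value notation) → 7×1000 + 3×100 + 4 = 7304 (decimal)
Convert 五千一百五十九 (Chinese numeral) → 5×1000 + 1×100 + 5×10 + 9 = 5159 (decimal)
Compute 7304 - 5159 = 2145
Convert 2145 (decimal) → 2145 = 4×512 + 1×64 + 4×8 + 1 → 0o4141 (octal)
0o4141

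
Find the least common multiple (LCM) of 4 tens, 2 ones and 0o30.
Convert 4 tens, 2 ones (place-value notation) → 4×10 + 2 = 42 (decimal)
Convert 0o30 (octal) → 3×8 = 24 (decimal)
Compute lcm(42, 24) = 168
168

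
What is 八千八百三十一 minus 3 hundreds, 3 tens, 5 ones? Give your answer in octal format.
Convert 八千八百三十一 (Chinese numeral) → 8×1000 + 8×100 + 3×10 + 1 = 8831 (decimal)
Convert 3 hundreds, 3 tens, 5 ones (place-value notation) → 3×100 + 3×10 + 5 = 335 (decimal)
Compute 8831 - 335 = 8496
Convert 8496 (decimal) → 8496 = 2×4096 + 4×64 + 6×8 → 0o20460 (octal)
0o20460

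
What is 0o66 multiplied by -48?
Convert 0o66 (octal) → 6×8 + 6 = 54 (decimal)
Compute 54 × -48 = -2592
-2592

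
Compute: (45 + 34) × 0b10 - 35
Convert 0b10 (binary) → 2 (decimal)
Expression in decimal: (45 + 34) × 2 - 35
Parentheses first: 45 + 34 = 79
Multiply: 79 × 2 = 158
Subtract: 158 - 35 = 123
123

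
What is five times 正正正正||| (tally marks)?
Convert five (English words) → 5 (decimal)
Convert 正正正正||| (tally marks) → 5 + 5 + 5 + 5 + 3 = 23 (decimal)
Compute 5 × 23 = 115
115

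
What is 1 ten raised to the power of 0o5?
Convert 1 ten (place-value notation) → 1×10 = 10 (decimal)
Convert 0o5 (octal) → 5 (decimal)
Compute 10 ^ 5 = 100000
100000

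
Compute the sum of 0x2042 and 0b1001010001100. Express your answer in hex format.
Convert 0x2042 (hexadecimal) → 2×4096 + 4×16 + 2 = 8258 (decimal)
Convert 0b1001010001100 (binary) → 4096 + 512 + 128 + 8 + 4 = 4748 (decimal)
Compute 8258 + 4748 = 13006
Convert 13006 (decimal) → 13006 = 3×4096 + 2×256 + 12×16 + 14 → 0x32CE (hexadecimal)
0x32CE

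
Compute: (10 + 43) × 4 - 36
Parentheses first: 10 + 43 = 53
Multiply: 53 × 4 = 212
Subtract: 212 - 36 = 176
176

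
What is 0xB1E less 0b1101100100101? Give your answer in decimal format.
Convert 0xB1E (hexadecimal) → 11×256 + 1×16 + 14 = 2846 (decimal)
Convert 0b1101100100101 (binary) → 4096 + 2048 + 512 + 256 + 32 + 4 + 1 = 6949 (decimal)
Compute 2846 - 6949 = -4103
-4103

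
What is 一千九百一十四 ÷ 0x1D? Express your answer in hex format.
Convert 一千九百一十四 (Chinese numeral) → 1×1000 + 9×100 + 1×10 + 4 = 1914 (decimal)
Convert 0x1D (hexadecimal) → 1×16 + 13 = 29 (decimal)
Compute 1914 ÷ 29 = 66
Convert 66 (decimal) → 66 = 4×16 + 2 → 0x42 (hexadecimal)
0x42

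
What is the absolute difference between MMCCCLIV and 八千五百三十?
Convert MMCCCLIV (Roman numeral) → 1000 + 1000 + 100 + 100 + 100 + 50 + 4 = 2354 (decimal)
Convert 八千五百三十 (Chinese numeral) → 8×1000 + 5×100 + 3×10 = 8530 (decimal)
Compute |2354 - 8530| = 6176
6176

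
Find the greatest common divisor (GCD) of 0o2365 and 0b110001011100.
Convert 0o2365 (octal) → 2×512 + 3×64 + 6×8 + 5 = 1269 (decimal)
Convert 0b110001011100 (binary) → 2048 + 1024 + 64 + 16 + 8 + 4 = 3164 (decimal)
Compute gcd(1269, 3164) = 1
1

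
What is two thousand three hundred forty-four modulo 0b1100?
Convert two thousand three hundred forty-four (English words) → 2×1000 + 3×100 + 44 = 2344 (decimal)
Convert 0b1100 (binary) → 8 + 4 = 12 (decimal)
Compute 2344 mod 12 = 4
4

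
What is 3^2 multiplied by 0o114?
Convert 3^2 (power) → 9 (decimal)
Convert 0o114 (octal) → 1×64 + 1×8 + 4 = 76 (decimal)
Compute 9 × 76 = 684
684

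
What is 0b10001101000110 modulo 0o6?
Convert 0b10001101000110 (binary) → 8192 + 512 + 256 + 64 + 4 + 2 = 9030 (decimal)
Convert 0o6 (octal) → 6 (decimal)
Compute 9030 mod 6 = 0
0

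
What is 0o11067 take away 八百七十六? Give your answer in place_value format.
Convert 0o11067 (octal) → 1×4096 + 1×512 + 6×8 + 7 = 4663 (decimal)
Convert 八百七十六 (Chinese numeral) → 8×100 + 7×10 + 6 = 876 (decimal)
Compute 4663 - 876 = 3787
Convert 3787 (decimal) → 3787 = 3×1000 + 7×100 + 8×10 + 7 → 3 thousands, 7 hundreds, 8 tens, 7 ones (place-value notation)
3 thousands, 7 hundreds, 8 tens, 7 ones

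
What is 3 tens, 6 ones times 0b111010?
Convert 3 tens, 6 ones (place-value notation) → 3×10 + 6 = 36 (decimal)
Convert 0b111010 (binary) → 32 + 16 + 8 + 2 = 58 (decimal)
Compute 36 × 58 = 2088
2088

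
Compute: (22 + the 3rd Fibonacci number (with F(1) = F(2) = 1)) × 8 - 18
Convert the 3rd Fibonacci number (with F(1) = F(2) = 1) (Fibonacci index) → 1, 1, 2 → 2 (decimal)
Expression in decimal: (22 + 2) × 8 - 18
Parentheses first: 22 + 2 = 24
Multiply: 24 × 8 = 192
Subtract: 192 - 18 = 174
174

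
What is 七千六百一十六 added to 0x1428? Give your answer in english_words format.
Convert 七千六百一十六 (Chinese numeral) → 7×1000 + 6×100 + 1×10 + 6 = 7616 (decimal)
Convert 0x1428 (hexadecimal) → 1×4096 + 4×256 + 2×16 + 8 = 5160 (decimal)
Compute 7616 + 5160 = 12776
Convert 12776 (decimal) → 12776 = 12×1000 + 7×100 + 76 → twelve thousand seven hundred seventy-six (English words)
twelve thousand seven hundred seventy-six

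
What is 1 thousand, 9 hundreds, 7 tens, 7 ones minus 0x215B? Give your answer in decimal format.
Convert 1 thousand, 9 hundreds, 7 tens, 7 ones (place-value notation) → 1×1000 + 9×100 + 7×10 + 7 = 1977 (decimal)
Convert 0x215B (hexadecimal) → 2×4096 + 1×256 + 5×16 + 11 = 8539 (decimal)
Compute 1977 - 8539 = -6562
-6562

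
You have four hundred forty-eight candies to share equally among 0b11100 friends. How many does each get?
Convert four hundred forty-eight (English words) → 4×100 + 48 = 448 (decimal)
Convert 0b11100 (binary) → 16 + 8 + 4 = 28 (decimal)
Compute 448 ÷ 28 = 16
16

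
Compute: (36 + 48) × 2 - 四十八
Convert 四十八 (Chinese numeral) → 4×10 + 8 = 48 (decimal)
Expression in decimal: (36 + 48) × 2 - 48
Parentheses first: 36 + 48 = 84
Multiply: 84 × 2 = 168
Subtract: 168 - 48 = 120
120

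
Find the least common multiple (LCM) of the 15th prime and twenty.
Convert the 15th prime (prime index) → 47 (decimal)
Convert twenty (English words) → 20 (decimal)
Compute lcm(47, 20) = 940
940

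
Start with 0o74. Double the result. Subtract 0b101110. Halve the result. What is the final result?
Convert 0o74 (octal) → 7×8 + 4 = 60 (decimal)
Start: 60
60 × 2 = 120
Convert 0b101110 (binary) → 32 + 8 + 4 + 2 = 46 (decimal)
120 - 46 = 74
74 ÷ 2 = 37
37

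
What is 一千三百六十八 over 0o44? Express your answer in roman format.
Convert 一千三百六十八 (Chinese numeral) → 1×1000 + 3×100 + 6×10 + 8 = 1368 (decimal)
Convert 0o44 (octal) → 4×8 + 4 = 36 (decimal)
Compute 1368 ÷ 36 = 38
Convert 38 (decimal) → 38 = 10 + 10 + 10 + 5 + 1 + 1 + 1 → XXXVIII (Roman numeral)
XXXVIII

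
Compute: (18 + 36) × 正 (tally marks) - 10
Convert 正 (tally marks) → 5 (decimal)
Expression in decimal: (18 + 36) × 5 - 10
Parentheses first: 18 + 36 = 54
Multiply: 54 × 5 = 270
Subtract: 270 - 10 = 260
260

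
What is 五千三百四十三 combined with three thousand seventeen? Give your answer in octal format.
Convert 五千三百四十三 (Chinese numeral) → 5×1000 + 3×100 + 4×10 + 3 = 5343 (decimal)
Convert three thousand seventeen (English words) → 3×1000 + 17 = 3017 (decimal)
Compute 5343 + 3017 = 8360
Convert 8360 (decimal) → 8360 = 2×4096 + 2×64 + 5×8 → 0o20250 (octal)
0o20250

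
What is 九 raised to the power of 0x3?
Convert 九 (Chinese numeral) → 9 (decimal)
Convert 0x3 (hexadecimal) → 3 (decimal)
Compute 9 ^ 3 = 729
729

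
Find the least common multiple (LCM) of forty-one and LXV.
Convert forty-one (English words) → 41 (decimal)
Convert LXV (Roman numeral) → 50 + 10 + 5 = 65 (decimal)
Compute lcm(41, 65) = 2665
2665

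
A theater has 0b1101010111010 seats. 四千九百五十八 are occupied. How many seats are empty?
Convert 0b1101010111010 (binary) → 4096 + 2048 + 512 + 128 + 32 + 16 + 8 + 2 = 6842 (decimal)
Convert 四千九百五十八 (Chinese numeral) → 4×1000 + 9×100 + 5×10 + 8 = 4958 (decimal)
Compute 6842 - 4958 = 1884
1884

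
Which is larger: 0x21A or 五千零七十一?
Convert 0x21A (hexadecimal) → 2×256 + 1×16 + 10 = 538 (decimal)
Convert 五千零七十一 (Chinese numeral) → 5×1000 + 7×10 + 1 = 5071 (decimal)
Compare 538 vs 5071: larger = 5071
5071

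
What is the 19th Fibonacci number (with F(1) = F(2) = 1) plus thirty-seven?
The 19th Fibonacci number (with F(1) = F(2) = 1) = 4181
Convert thirty-seven (English words) → 37 (decimal)
Compute 4181 + 37 = 4218
4218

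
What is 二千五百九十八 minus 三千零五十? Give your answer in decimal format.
Convert 二千五百九十八 (Chinese numeral) → 2×1000 + 5×100 + 9×10 + 8 = 2598 (decimal)
Convert 三千零五十 (Chinese numeral) → 3×1000 + 5×10 = 3050 (decimal)
Compute 2598 - 3050 = -452
-452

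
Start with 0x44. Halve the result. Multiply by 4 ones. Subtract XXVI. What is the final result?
Convert 0x44 (hexadecimal) → 4×16 + 4 = 68 (decimal)
Start: 68
68 ÷ 2 = 34
Convert 4 ones (place-value notation) → 4 (decimal)
34 × 4 = 136
Convert XXVI (Roman numeral) → 10 + 10 + 5 + 1 = 26 (decimal)
136 - 26 = 110
110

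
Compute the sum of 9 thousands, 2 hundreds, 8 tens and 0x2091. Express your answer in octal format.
Convert 9 thousands, 2 hundreds, 8 tens (place-value notation) → 9×1000 + 2×100 + 8×10 = 9280 (decimal)
Convert 0x2091 (hexadecimal) → 2×4096 + 9×16 + 1 = 8337 (decimal)
Compute 9280 + 8337 = 17617
Convert 17617 (decimal) → 17617 = 4×4096 + 2×512 + 3×64 + 2×8 + 1 → 0o42321 (octal)
0o42321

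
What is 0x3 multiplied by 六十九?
Convert 0x3 (hexadecimal) → 3 (decimal)
Convert 六十九 (Chinese numeral) → 6×10 + 9 = 69 (decimal)
Compute 3 × 69 = 207
207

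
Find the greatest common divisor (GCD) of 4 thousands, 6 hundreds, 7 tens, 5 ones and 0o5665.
Convert 4 thousands, 6 hundreds, 7 tens, 5 ones (place-value notation) → 4×1000 + 6×100 + 7×10 + 5 = 4675 (decimal)
Convert 0o5665 (octal) → 5×512 + 6×64 + 6×8 + 5 = 2997 (decimal)
Compute gcd(4675, 2997) = 1
1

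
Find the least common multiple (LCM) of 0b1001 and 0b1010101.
Convert 0b1001 (binary) → 8 + 1 = 9 (decimal)
Convert 0b1010101 (binary) → 64 + 16 + 4 + 1 = 85 (decimal)
Compute lcm(9, 85) = 765
765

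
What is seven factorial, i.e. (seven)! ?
Convert seven (English words) → 7 (decimal)
Compute 7! = 5040
5040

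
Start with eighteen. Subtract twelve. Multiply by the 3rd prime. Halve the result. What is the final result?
Convert eighteen (English words) → 18 (decimal)
Start: 18
Convert twelve (English words) → 12 (decimal)
18 - 12 = 6
Convert the 3rd prime (prime index) → 5 (decimal)
6 × 5 = 30
30 ÷ 2 = 15
15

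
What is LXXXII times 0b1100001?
Convert LXXXII (Roman numeral) → 50 + 10 + 10 + 10 + 1 + 1 = 82 (decimal)
Convert 0b1100001 (binary) → 64 + 32 + 1 = 97 (decimal)
Compute 82 × 97 = 7954
7954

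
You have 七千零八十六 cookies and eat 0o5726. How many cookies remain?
Convert 七千零八十六 (Chinese numeral) → 7×1000 + 8×10 + 6 = 7086 (decimal)
Convert 0o5726 (octal) → 5×512 + 7×64 + 2×8 + 6 = 3030 (decimal)
Compute 7086 - 3030 = 4056
4056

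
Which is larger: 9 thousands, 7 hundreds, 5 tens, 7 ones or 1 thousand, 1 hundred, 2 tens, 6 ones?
Convert 9 thousands, 7 hundreds, 5 tens, 7 ones (place-value notation) → 9×1000 + 7×100 + 5×10 + 7 = 9757 (decimal)
Convert 1 thousand, 1 hundred, 2 tens, 6 ones (place-value notation) → 1×1000 + 1×100 + 2×10 + 6 = 1126 (decimal)
Compare 9757 vs 1126: larger = 9757
9757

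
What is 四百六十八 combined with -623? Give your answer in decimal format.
Convert 四百六十八 (Chinese numeral) → 4×100 + 6×10 + 8 = 468 (decimal)
Compute 468 + -623 = -155
-155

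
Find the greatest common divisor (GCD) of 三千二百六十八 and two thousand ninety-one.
Convert 三千二百六十八 (Chinese numeral) → 3×1000 + 2×100 + 6×10 + 8 = 3268 (decimal)
Convert two thousand ninety-one (English words) → 2×1000 + 91 = 2091 (decimal)
Compute gcd(3268, 2091) = 1
1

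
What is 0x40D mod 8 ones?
Convert 0x40D (hexadecimal) → 4×256 + 13 = 1037 (decimal)
Convert 8 ones (place-value notation) → 8 (decimal)
Compute 1037 mod 8 = 5
5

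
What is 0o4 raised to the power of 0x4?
Convert 0o4 (octal) → 4 (decimal)
Convert 0x4 (hexadecimal) → 4 (decimal)
Compute 4 ^ 4 = 256
256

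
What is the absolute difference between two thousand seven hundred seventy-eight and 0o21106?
Convert two thousand seven hundred seventy-eight (English words) → 2×1000 + 7×100 + 78 = 2778 (decimal)
Convert 0o21106 (octal) → 2×4096 + 1×512 + 1×64 + 6 = 8774 (decimal)
Compute |2778 - 8774| = 5996
5996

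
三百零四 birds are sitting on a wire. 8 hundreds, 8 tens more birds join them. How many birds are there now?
Convert 三百零四 (Chinese numeral) → 3×100 + 4 = 304 (decimal)
Convert 8 hundreds, 8 tens (place-value notation) → 8×100 + 8×10 = 880 (decimal)
Compute 304 + 880 = 1184
1184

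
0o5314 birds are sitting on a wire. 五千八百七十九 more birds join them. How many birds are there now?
Convert 0o5314 (octal) → 5×512 + 3×64 + 1×8 + 4 = 2764 (decimal)
Convert 五千八百七十九 (Chinese numeral) → 5×1000 + 8×100 + 7×10 + 9 = 5879 (decimal)
Compute 2764 + 5879 = 8643
8643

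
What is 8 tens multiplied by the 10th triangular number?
Convert 8 tens (place-value notation) → 8×10 = 80 (decimal)
Convert the 10th triangular number (triangular index) → 10×11/2 = 55 (decimal)
Compute 80 × 55 = 4400
4400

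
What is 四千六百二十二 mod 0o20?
Convert 四千六百二十二 (Chinese numeral) → 4×1000 + 6×100 + 2×10 + 2 = 4622 (decimal)
Convert 0o20 (octal) → 2×8 = 16 (decimal)
Compute 4622 mod 16 = 14
14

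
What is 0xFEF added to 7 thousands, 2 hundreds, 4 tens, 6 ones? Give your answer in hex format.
Convert 0xFEF (hexadecimal) → 15×256 + 14×16 + 15 = 4079 (decimal)
Convert 7 thousands, 2 hundreds, 4 tens, 6 ones (place-value notation) → 7×1000 + 2×100 + 4×10 + 6 = 7246 (decimal)
Compute 4079 + 7246 = 11325
Convert 11325 (decimal) → 11325 = 2×4096 + 12×256 + 3×16 + 13 → 0x2C3D (hexadecimal)
0x2C3D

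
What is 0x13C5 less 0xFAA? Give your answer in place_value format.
Convert 0x13C5 (hexadecimal) → 1×4096 + 3×256 + 12×16 + 5 = 5061 (decimal)
Convert 0xFAA (hexadecimal) → 15×256 + 10×16 + 10 = 4010 (decimal)
Compute 5061 - 4010 = 1051
Convert 1051 (decimal) → 1051 = 1×1000 + 5×10 + 1 → 1 thousand, 5 tens, 1 one (place-value notation)
1 thousand, 5 tens, 1 one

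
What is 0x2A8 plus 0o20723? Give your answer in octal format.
Convert 0x2A8 (hexadecimal) → 2×256 + 10×16 + 8 = 680 (decimal)
Convert 0o20723 (octal) → 2×4096 + 7×64 + 2×8 + 3 = 8659 (decimal)
Compute 680 + 8659 = 9339
Convert 9339 (decimal) → 9339 = 2×4096 + 2×512 + 1×64 + 7×8 + 3 → 0o22173 (octal)
0o22173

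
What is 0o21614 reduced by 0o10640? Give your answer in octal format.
Convert 0o21614 (octal) → 2×4096 + 1×512 + 6×64 + 1×8 + 4 = 9100 (decimal)
Convert 0o10640 (octal) → 1×4096 + 6×64 + 4×8 = 4512 (decimal)
Compute 9100 - 4512 = 4588
Convert 4588 (decimal) → 4588 = 1×4096 + 7×64 + 5×8 + 4 → 0o10754 (octal)
0o10754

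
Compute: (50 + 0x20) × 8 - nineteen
Convert 0x20 (hexadecimal) → 2×16 = 32 (decimal)
Convert nineteen (English words) → 19 (decimal)
Expression in decimal: (50 + 32) × 8 - 19
Parentheses first: 50 + 32 = 82
Multiply: 82 × 8 = 656
Subtract: 656 - 19 = 637
637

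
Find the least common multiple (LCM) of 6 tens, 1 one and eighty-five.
Convert 6 tens, 1 one (place-value notation) → 6×10 + 1 = 61 (decimal)
Convert eighty-five (English words) → 85 (decimal)
Compute lcm(61, 85) = 5185
5185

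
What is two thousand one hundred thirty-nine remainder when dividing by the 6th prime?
Convert two thousand one hundred thirty-nine (English words) → 2×1000 + 1×100 + 39 = 2139 (decimal)
Convert the 6th prime (prime index) → 13 (decimal)
Compute 2139 mod 13 = 7
7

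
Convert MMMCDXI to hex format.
Convert MMMCDXI (Roman numeral) → 1000 + 1000 + 1000 + 400 + 10 + 1 = 3411 (decimal)
Convert 3411 (decimal) → 3411 = 13×256 + 5×16 + 3 → 0xD53 (hexadecimal)
0xD53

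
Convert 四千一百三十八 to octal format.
Convert 四千一百三十八 (Chinese numeral) → 4×1000 + 1×100 + 3×10 + 8 = 4138 (decimal)
Convert 4138 (decimal) → 4138 = 1×4096 + 5×8 + 2 → 0o10052 (octal)
0o10052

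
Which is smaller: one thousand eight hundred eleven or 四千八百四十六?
Convert one thousand eight hundred eleven (English words) → 1×1000 + 8×100 + 11 = 1811 (decimal)
Convert 四千八百四十六 (Chinese numeral) → 4×1000 + 8×100 + 4×10 + 6 = 4846 (decimal)
Compare 1811 vs 4846: smaller = 1811
1811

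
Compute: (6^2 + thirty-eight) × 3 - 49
Convert 6^2 (power) → 36 (decimal)
Convert thirty-eight (English words) → 38 (decimal)
Expression in decimal: (36 + 38) × 3 - 49
Parentheses first: 36 + 38 = 74
Multiply: 74 × 3 = 222
Subtract: 222 - 49 = 173
173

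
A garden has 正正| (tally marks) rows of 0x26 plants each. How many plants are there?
Convert 0x26 (hexadecimal) → 2×16 + 6 = 38 (decimal)
Convert 正正| (tally marks) → 5 + 5 + 1 = 11 (decimal)
Compute 38 × 11 = 418
418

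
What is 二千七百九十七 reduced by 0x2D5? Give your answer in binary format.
Convert 二千七百九十七 (Chinese numeral) → 2×1000 + 7×100 + 9×10 + 7 = 2797 (decimal)
Convert 0x2D5 (hexadecimal) → 2×256 + 13×16 + 5 = 725 (decimal)
Compute 2797 - 725 = 2072
Convert 2072 (decimal) → 2072 = 2048 + 16 + 8 → 0b100000011000 (binary)
0b100000011000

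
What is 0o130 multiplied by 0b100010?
Convert 0o130 (octal) → 1×64 + 3×8 = 88 (decimal)
Convert 0b100010 (binary) → 32 + 2 = 34 (decimal)
Compute 88 × 34 = 2992
2992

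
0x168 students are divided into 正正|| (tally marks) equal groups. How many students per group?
Convert 0x168 (hexadecimal) → 1×256 + 6×16 + 8 = 360 (decimal)
Convert 正正|| (tally marks) → 5 + 5 + 2 = 12 (decimal)
Compute 360 ÷ 12 = 30
30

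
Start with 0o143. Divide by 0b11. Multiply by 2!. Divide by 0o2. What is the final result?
Convert 0o143 (octal) → 1×64 + 4×8 + 3 = 99 (decimal)
Start: 99
Convert 0b11 (binary) → 2 + 1 = 3 (decimal)
99 ÷ 3 = 33
Convert 2! (factorial) → 2 (decimal)
33 × 2 = 66
Convert 0o2 (octal) → 2 (decimal)
66 ÷ 2 = 33
33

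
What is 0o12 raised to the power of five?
Convert 0o12 (octal) → 1×8 + 2 = 10 (decimal)
Convert five (English words) → 5 (decimal)
Compute 10 ^ 5 = 100000
100000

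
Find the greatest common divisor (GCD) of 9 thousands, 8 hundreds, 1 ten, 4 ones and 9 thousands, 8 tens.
Convert 9 thousands, 8 hundreds, 1 ten, 4 ones (place-value notation) → 9×1000 + 8×100 + 1×10 + 4 = 9814 (decimal)
Convert 9 thousands, 8 tens (place-value notation) → 9×1000 + 8×10 = 9080 (decimal)
Compute gcd(9814, 9080) = 2
2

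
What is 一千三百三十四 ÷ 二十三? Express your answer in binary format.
Convert 一千三百三十四 (Chinese numeral) → 1×1000 + 3×100 + 3×10 + 4 = 1334 (decimal)
Convert 二十三 (Chinese numeral) → 2×10 + 3 = 23 (decimal)
Compute 1334 ÷ 23 = 58
Convert 58 (decimal) → 58 = 32 + 16 + 8 + 2 → 0b111010 (binary)
0b111010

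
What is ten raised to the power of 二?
Convert ten (English words) → 10 (decimal)
Convert 二 (Chinese numeral) → 2 (decimal)
Compute 10 ^ 2 = 100
100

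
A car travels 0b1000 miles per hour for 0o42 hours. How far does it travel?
Convert 0b1000 (binary) → 8 (decimal)
Convert 0o42 (octal) → 4×8 + 2 = 34 (decimal)
Compute 8 × 34 = 272
272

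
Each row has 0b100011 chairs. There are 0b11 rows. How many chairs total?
Convert 0b100011 (binary) → 32 + 2 + 1 = 35 (decimal)
Convert 0b11 (binary) → 2 + 1 = 3 (decimal)
Compute 35 × 3 = 105
105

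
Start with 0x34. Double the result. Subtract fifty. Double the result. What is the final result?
Convert 0x34 (hexadecimal) → 3×16 + 4 = 52 (decimal)
Start: 52
52 × 2 = 104
Convert fifty (English words) → 50 (decimal)
104 - 50 = 54
54 × 2 = 108
108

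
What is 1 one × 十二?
Convert 1 one (place-value notation) → 1 (decimal)
Convert 十二 (Chinese numeral) → 1×10 + 2 = 12 (decimal)
Compute 1 × 12 = 12
12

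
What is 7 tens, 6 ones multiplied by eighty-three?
Convert 7 tens, 6 ones (place-value notation) → 7×10 + 6 = 76 (decimal)
Convert eighty-three (English words) → 83 (decimal)
Compute 76 × 83 = 6308
6308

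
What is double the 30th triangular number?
The 30th triangular number = 30×31/2 = 465
Compute 465 × 2 = 930
930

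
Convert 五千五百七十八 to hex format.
Convert 五千五百七十八 (Chinese numeral) → 5×1000 + 5×100 + 7×10 + 8 = 5578 (decimal)
Convert 5578 (decimal) → 5578 = 1×4096 + 5×256 + 12×16 + 10 → 0x15CA (hexadecimal)
0x15CA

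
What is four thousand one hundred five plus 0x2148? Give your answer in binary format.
Convert four thousand one hundred five (English words) → 4×1000 + 1×100 + 5 = 4105 (decimal)
Convert 0x2148 (hexadecimal) → 2×4096 + 1×256 + 4×16 + 8 = 8520 (decimal)
Compute 4105 + 8520 = 12625
Convert 12625 (decimal) → 12625 = 8192 + 4096 + 256 + 64 + 16 + 1 → 0b11000101010001 (binary)
0b11000101010001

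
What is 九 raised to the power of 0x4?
Convert 九 (Chinese numeral) → 9 (decimal)
Convert 0x4 (hexadecimal) → 4 (decimal)
Compute 9 ^ 4 = 6561
6561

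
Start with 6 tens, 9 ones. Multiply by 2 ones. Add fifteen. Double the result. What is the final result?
Convert 6 tens, 9 ones (place-value notation) → 6×10 + 9 = 69 (decimal)
Start: 69
Convert 2 ones (place-value notation) → 2 (decimal)
69 × 2 = 138
Convert fifteen (English words) → 15 (decimal)
138 + 15 = 153
153 × 2 = 306
306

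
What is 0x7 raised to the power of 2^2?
Convert 0x7 (hexadecimal) → 7 (decimal)
Convert 2^2 (power) → 4 (decimal)
Compute 7 ^ 4 = 2401
2401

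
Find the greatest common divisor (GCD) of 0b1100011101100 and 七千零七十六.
Convert 0b1100011101100 (binary) → 4096 + 2048 + 128 + 64 + 32 + 8 + 4 = 6380 (decimal)
Convert 七千零七十六 (Chinese numeral) → 7×1000 + 7×10 + 6 = 7076 (decimal)
Compute gcd(6380, 7076) = 116
116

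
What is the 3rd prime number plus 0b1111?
The 3rd prime number = 5
Convert 0b1111 (binary) → 8 + 4 + 2 + 1 = 15 (decimal)
Compute 5 + 15 = 20
20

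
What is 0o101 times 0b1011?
Convert 0o101 (octal) → 1×64 + 1 = 65 (decimal)
Convert 0b1011 (binary) → 8 + 2 + 1 = 11 (decimal)
Compute 65 × 11 = 715
715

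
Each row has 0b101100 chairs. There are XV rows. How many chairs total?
Convert 0b101100 (binary) → 32 + 8 + 4 = 44 (decimal)
Convert XV (Roman numeral) → 10 + 5 = 15 (decimal)
Compute 44 × 15 = 660
660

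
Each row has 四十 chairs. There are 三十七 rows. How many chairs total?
Convert 四十 (Chinese numeral) → 4×10 = 40 (decimal)
Convert 三十七 (Chinese numeral) → 3×10 + 7 = 37 (decimal)
Compute 40 × 37 = 1480
1480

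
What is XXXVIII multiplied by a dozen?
Convert XXXVIII (Roman numeral) → 10 + 10 + 10 + 5 + 1 + 1 + 1 = 38 (decimal)
Convert a dozen (colloquial) → 12 (decimal)
Compute 38 × 12 = 456
456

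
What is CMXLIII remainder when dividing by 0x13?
Convert CMXLIII (Roman numeral) → 900 + 40 + 1 + 1 + 1 = 943 (decimal)
Convert 0x13 (hexadecimal) → 1×16 + 3 = 19 (decimal)
Compute 943 mod 19 = 12
12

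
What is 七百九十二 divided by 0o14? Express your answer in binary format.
Convert 七百九十二 (Chinese numeral) → 7×100 + 9×10 + 2 = 792 (decimal)
Convert 0o14 (octal) → 1×8 + 4 = 12 (decimal)
Compute 792 ÷ 12 = 66
Convert 66 (decimal) → 66 = 64 + 2 → 0b1000010 (binary)
0b1000010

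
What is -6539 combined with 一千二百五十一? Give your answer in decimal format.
Convert 一千二百五十一 (Chinese numeral) → 1×1000 + 2×100 + 5×10 + 1 = 1251 (decimal)
Compute -6539 + 1251 = -5288
-5288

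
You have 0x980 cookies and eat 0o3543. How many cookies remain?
Convert 0x980 (hexadecimal) → 9×256 + 8×16 = 2432 (decimal)
Convert 0o3543 (octal) → 3×512 + 5×64 + 4×8 + 3 = 1891 (decimal)
Compute 2432 - 1891 = 541
541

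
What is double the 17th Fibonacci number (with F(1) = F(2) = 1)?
The 17th Fibonacci number (with F(1) = F(2) = 1) = 1597
Compute 1597 × 2 = 3194
3194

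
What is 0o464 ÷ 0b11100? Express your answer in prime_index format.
Convert 0o464 (octal) → 4×64 + 6×8 + 4 = 308 (decimal)
Convert 0b11100 (binary) → 16 + 8 + 4 = 28 (decimal)
Compute 308 ÷ 28 = 11
Convert 11 (decimal) → the 5th prime (prime index)
the 5th prime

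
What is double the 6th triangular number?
The 6th triangular number = 6×7/2 = 21
Compute 21 × 2 = 42
42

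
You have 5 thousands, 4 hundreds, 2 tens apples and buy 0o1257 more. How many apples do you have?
Convert 5 thousands, 4 hundreds, 2 tens (place-value notation) → 5×1000 + 4×100 + 2×10 = 5420 (decimal)
Convert 0o1257 (octal) → 1×512 + 2×64 + 5×8 + 7 = 687 (decimal)
Compute 5420 + 687 = 6107
6107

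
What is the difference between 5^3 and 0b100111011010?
Convert 5^3 (power) → 125 (decimal)
Convert 0b100111011010 (binary) → 2048 + 256 + 128 + 64 + 16 + 8 + 2 = 2522 (decimal)
Difference: |125 - 2522| = 2397
2397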